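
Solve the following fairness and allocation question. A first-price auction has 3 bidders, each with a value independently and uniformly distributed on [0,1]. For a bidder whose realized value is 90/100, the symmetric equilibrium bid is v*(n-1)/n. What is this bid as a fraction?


Step 1: The symmetric BNE bidding function is b(v) = v * (n-1) / n
Step 2: Substitute v = 9/10 and n = 3
Step 3: b = 9/10 * 2/3
Step 4: b = 3/5

3/5


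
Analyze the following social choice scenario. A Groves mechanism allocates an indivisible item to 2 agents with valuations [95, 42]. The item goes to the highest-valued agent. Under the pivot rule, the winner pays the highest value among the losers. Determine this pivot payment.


Step 1: The efficient winner is agent 0 with value 95
Step 2: Other agents' values: [42]
Step 3: Pivot payment = max(others) = 42
Step 4: The winner pays 42

42


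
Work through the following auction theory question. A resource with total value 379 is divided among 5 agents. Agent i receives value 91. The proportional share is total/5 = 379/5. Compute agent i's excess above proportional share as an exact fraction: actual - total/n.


Step 1: Proportional share = 379/5
Step 2: Agent's actual allocation = 91
Step 3: Excess = 91 - 379/5 = 76/5

76/5


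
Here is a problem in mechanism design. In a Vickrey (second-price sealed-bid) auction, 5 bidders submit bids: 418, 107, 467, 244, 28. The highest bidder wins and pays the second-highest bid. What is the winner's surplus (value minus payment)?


Step 1: Sort bids in descending order: 467, 418, 244, 107, 28
Step 2: The winning bid is the highest: 467
Step 3: The payment equals the second-highest bid: 418
Step 4: Surplus = winner's bid - payment = 467 - 418 = 49

49


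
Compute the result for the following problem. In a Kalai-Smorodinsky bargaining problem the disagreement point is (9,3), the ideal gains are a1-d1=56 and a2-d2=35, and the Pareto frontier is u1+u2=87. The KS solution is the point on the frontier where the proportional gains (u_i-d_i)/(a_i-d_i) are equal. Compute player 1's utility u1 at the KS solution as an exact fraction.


Step 1: At the KS point, (u1-d1)/r1 = (u2-d2)/r2 = t and u1+u2 = 87
Step 2: u1 = d1 + r1*t and u2 = d2 + r2*t, so (d1 + r1*t) + (d2 + r2*t) = 87
Step 3: t = (87 - 9 - 3)/(56 + 35) = 75/91
Step 4: u1 = d1 + r1*t = 9 + 56 * 75/91 = 717/13
Step 5: (Check: u2 = d2 + r2*t = 414/13; u1+u2 = 717/13 + 414/13 = 87, on the frontier.)

717/13


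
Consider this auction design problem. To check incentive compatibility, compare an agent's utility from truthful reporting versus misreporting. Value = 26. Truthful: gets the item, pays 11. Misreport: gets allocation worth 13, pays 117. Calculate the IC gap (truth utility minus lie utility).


Step 1: U(truth) = value - payment = 26 - 11 = 15
Step 2: U(lie) = allocation - payment = 13 - 117 = -104
Step 3: IC gap = 15 - (-104) = 119

119


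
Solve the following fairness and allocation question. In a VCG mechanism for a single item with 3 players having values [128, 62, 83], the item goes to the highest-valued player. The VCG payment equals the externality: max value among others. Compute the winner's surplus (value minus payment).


Step 1: The winner is the agent with the highest value: agent 0 with value 128
Step 2: Values of other agents: [62, 83]
Step 3: VCG payment = max of others' values = 83
Step 4: Surplus = 128 - 83 = 45

45


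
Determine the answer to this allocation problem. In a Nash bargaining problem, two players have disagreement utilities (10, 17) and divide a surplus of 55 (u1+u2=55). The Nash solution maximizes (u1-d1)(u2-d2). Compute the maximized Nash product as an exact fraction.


Step 1: The Nash solution splits surplus symmetrically above the disagreement point
Step 2: u1 = (total + d1 - d2)/2 = (55 + 10 - 17)/2 = 24
Step 3: u2 = (total - d1 + d2)/2 = (55 - 10 + 17)/2 = 31
Step 4: Nash product = (24 - 10) * (31 - 17)
Step 5: = 14 * 14 = 196

196


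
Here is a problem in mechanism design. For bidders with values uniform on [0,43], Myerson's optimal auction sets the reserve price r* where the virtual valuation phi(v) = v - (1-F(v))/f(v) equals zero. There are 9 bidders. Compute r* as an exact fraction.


Step 1: For U[0,43], F(v) = v/43 and f(v) = 1/43
Step 2: phi(v) = v - (1 - v/43)/(1/43) = v - (43 - v) = 2v - 43
Step 3: Set phi(r*) = 0: 2r* - 43 = 0
Step 4: r* = 43/2 (the number of bidders n = 9 does not enter)

43/2


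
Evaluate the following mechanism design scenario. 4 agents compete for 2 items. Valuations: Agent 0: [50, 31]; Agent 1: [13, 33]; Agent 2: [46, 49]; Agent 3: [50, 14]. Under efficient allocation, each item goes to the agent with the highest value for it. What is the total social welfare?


Step 1: For each item, find the maximum value among all agents.
Step 2: Item 0 -> Agent 0 (value 50)
Step 3: Item 1 -> Agent 2 (value 49)
Step 4: Total welfare = 50 + 49 = 99

99


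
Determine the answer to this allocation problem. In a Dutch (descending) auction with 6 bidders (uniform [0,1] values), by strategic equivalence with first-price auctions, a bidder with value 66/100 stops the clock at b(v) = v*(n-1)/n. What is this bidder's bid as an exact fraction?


Step 1: Dutch auctions are strategically equivalent to first-price auctions
Step 2: The equilibrium bid is b(v) = v*(n-1)/n
Step 3: b = 33/50 * 5/6
Step 4: b = 11/20

11/20


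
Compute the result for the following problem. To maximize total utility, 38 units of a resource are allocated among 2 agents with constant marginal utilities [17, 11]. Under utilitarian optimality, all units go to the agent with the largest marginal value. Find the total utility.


Step 1: The marginal utilities are [17, 11]
Step 2: The highest marginal utility is 17
Step 3: All 38 units go to that agent
Step 4: Total utility = 17 * 38 = 646

646


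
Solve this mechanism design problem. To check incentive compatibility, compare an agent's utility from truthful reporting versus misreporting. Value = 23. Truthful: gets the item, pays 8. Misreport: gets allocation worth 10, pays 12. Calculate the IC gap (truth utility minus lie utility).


Step 1: U(truth) = value - payment = 23 - 8 = 15
Step 2: U(lie) = allocation - payment = 10 - 12 = -2
Step 3: IC gap = 15 - (-2) = 17

17


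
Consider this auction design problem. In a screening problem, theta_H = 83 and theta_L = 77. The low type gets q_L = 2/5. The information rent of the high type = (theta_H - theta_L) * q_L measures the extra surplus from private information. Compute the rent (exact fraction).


Step 1: theta_H - theta_L = 83 - 77 = 6
Step 2: Information rent = (theta_H - theta_L) * q_L
Step 3: = 6 * 2/5
Step 4: = 12/5

12/5


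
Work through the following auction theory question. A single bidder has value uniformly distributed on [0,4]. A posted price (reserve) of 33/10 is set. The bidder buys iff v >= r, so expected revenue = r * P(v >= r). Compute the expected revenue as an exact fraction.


Step 1: Posted price r = 33/10, value support [0,4]
Step 2: P(v >= r) = (4 - 33/10)/4 = 7/40
Step 3: Expected revenue = r * P(v >= r) = 33/10 * 7/40
Step 4: Revenue = 231/400

231/400


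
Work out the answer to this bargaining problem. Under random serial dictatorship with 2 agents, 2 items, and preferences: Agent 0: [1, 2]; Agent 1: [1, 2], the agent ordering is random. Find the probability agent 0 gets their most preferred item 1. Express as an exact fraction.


Step 1: Agent 0 wants item 1
Step 2: There are 2 possible orderings of agents
Step 3: In 1 orderings, agent 0 gets item 1
Step 4: Probability = 1/2

1/2


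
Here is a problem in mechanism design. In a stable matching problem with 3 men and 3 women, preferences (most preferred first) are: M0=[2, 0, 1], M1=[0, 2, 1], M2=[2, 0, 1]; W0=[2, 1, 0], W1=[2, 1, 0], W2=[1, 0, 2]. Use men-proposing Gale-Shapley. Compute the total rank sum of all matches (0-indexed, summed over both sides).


Step 1: Run Gale-Shapley (men propose, women hold best offer):
  M0 proposes to W2; she accepts
  M1 proposes to W0; she accepts
  M2 proposes to W2; rejected
  M2 proposes to W0; she switches from M1
  M1 proposes to W2; she switches from M0
  M0 proposes to W0; rejected
  M0 proposes to W1; she accepts
Step 2: Final matching: W0-M2, W1-M0, W2-M1
Step 3: 0-indexed ranks (man's rank of his match, then woman's): 1 + 0 + 2 + 2 + 1 + 0
Step 4: Total rank sum = 6

6


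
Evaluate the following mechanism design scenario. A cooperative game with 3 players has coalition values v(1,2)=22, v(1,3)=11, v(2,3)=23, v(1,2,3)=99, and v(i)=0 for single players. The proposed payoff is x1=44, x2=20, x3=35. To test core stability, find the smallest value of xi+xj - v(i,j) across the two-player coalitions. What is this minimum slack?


Step 1: Slack for coalition (1,2): x1+x2 - v12 = 64 - 22 = 42
Step 2: Slack for coalition (1,3): x1+x3 - v13 = 79 - 11 = 68
Step 3: Slack for coalition (2,3): x2+x3 - v23 = 55 - 23 = 32
Step 4: Minimum slack = min(42, 68, 32) = 32, attained by (2,3); no pair can gain by deviating, so the allocation is in the core

32


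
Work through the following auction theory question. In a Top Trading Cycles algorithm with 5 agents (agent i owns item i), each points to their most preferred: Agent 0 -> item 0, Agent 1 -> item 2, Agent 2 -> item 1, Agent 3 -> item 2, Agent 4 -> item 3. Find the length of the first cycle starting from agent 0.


Step 1: Trace the pointer graph from agent 0: 0 -> 0
Step 2: A cycle is detected when we revisit agent 0
Step 3: The cycle is: 0 -> 0
Step 4: Cycle length = 1

1


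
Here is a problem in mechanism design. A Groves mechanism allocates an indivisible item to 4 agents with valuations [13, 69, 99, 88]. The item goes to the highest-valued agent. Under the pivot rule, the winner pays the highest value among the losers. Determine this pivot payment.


Step 1: The efficient winner is agent 2 with value 99
Step 2: Other agents' values: [13, 69, 88]
Step 3: Pivot payment = max(others) = 88
Step 4: The winner pays 88

88


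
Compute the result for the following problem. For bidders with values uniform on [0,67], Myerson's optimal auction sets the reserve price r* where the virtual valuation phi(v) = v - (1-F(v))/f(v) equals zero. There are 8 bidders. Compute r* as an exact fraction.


Step 1: For U[0,67], F(v) = v/67 and f(v) = 1/67
Step 2: phi(v) = v - (1 - v/67)/(1/67) = v - (67 - v) = 2v - 67
Step 3: Set phi(r*) = 0: 2r* - 67 = 0
Step 4: r* = 67/2 (the number of bidders n = 8 does not enter)

67/2


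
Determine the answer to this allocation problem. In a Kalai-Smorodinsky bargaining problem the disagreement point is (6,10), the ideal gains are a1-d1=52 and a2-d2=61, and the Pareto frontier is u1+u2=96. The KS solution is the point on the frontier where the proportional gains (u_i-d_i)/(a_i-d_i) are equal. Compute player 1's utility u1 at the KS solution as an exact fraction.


Step 1: At the KS point, (u1-d1)/r1 = (u2-d2)/r2 = t and u1+u2 = 96
Step 2: u1 = d1 + r1*t and u2 = d2 + r2*t, so (d1 + r1*t) + (d2 + r2*t) = 96
Step 3: t = (96 - 6 - 10)/(52 + 61) = 80/113
Step 4: u1 = d1 + r1*t = 6 + 52 * 80/113 = 4838/113
Step 5: (Check: u2 = d2 + r2*t = 6010/113; u1+u2 = 4838/113 + 6010/113 = 96, on the frontier.)

4838/113


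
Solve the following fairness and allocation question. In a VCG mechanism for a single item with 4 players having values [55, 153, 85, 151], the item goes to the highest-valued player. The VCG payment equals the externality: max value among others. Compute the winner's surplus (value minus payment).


Step 1: The winner is the agent with the highest value: agent 1 with value 153
Step 2: Values of other agents: [55, 85, 151]
Step 3: VCG payment = max of others' values = 151
Step 4: Surplus = 153 - 151 = 2

2


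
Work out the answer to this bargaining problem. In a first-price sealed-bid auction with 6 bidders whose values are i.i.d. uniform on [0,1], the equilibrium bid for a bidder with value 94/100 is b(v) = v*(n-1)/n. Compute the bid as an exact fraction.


Step 1: The symmetric BNE bidding function is b(v) = v * (n-1) / n
Step 2: Substitute v = 47/50 and n = 6
Step 3: b = 47/50 * 5/6
Step 4: b = 47/60

47/60


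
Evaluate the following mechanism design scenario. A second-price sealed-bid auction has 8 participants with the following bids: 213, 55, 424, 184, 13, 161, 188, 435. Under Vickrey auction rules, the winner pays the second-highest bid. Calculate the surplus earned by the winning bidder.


Step 1: Sort bids in descending order: 435, 424, 213, 188, 184, 161, 55, 13
Step 2: The winning bid is the highest: 435
Step 3: The payment equals the second-highest bid: 424
Step 4: Surplus = winner's bid - payment = 435 - 424 = 11

11


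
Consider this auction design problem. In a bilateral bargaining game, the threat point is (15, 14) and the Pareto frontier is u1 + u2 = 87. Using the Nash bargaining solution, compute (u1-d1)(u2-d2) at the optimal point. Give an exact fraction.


Step 1: The Nash solution splits surplus symmetrically above the disagreement point
Step 2: u1 = (total + d1 - d2)/2 = (87 + 15 - 14)/2 = 44
Step 3: u2 = (total - d1 + d2)/2 = (87 - 15 + 14)/2 = 43
Step 4: Nash product = (44 - 15) * (43 - 14)
Step 5: = 29 * 29 = 841

841


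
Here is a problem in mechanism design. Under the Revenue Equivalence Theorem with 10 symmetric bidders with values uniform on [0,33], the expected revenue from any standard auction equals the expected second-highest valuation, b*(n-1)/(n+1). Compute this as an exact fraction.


Step 1: By Revenue Equivalence, expected revenue = b*(n-1)/(n+1)
Step 2: Substituting n = 10, b = 33
Step 3: Revenue = 33*(10-1)/(10+1) = 33*9/11
Step 4: Revenue = 297/11 = 27

27


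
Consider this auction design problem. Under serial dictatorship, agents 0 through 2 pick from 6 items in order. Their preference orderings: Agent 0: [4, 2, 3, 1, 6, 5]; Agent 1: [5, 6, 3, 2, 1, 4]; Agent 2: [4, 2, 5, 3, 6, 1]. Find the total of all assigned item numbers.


Step 1: Agent 0 picks item 4
Step 2: Agent 1 picks item 5
Step 3: Agent 2 picks item 2
Step 4: Sum = 4 + 5 + 2 = 11

11


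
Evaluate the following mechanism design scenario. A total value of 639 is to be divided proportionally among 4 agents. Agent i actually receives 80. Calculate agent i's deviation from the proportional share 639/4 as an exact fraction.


Step 1: Proportional share = 639/4
Step 2: Agent's actual allocation = 80
Step 3: Excess = 80 - 639/4 = -319/4

-319/4


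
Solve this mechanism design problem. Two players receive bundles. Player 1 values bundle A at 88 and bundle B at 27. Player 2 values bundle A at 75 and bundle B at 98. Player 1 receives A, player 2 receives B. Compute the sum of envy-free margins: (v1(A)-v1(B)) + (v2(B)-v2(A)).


Step 1: Player 1's margin = v1(A) - v1(B) = 88 - 27 = 61
Step 2: Player 2's margin = v2(B) - v2(A) = 98 - 75 = 23
Step 3: Total margin = 61 + 23 = 84

84


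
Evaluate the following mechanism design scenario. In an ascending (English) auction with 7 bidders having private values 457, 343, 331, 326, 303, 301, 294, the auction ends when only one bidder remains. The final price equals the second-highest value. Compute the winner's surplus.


Step 1: Identify the highest value: 457
Step 2: Identify the second-highest value: 343
Step 3: The final price = second-highest value = 343
Step 4: Surplus = 457 - 343 = 114

114


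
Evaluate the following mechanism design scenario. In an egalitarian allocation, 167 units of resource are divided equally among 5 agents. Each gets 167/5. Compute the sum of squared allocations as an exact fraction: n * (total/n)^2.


Step 1: Each agent's share = 167/5
Step 2: Square of each share = (167/5)^2 = 27889/25
Step 3: Sum of squares = 5 * 27889/25 = 27889/5

27889/5


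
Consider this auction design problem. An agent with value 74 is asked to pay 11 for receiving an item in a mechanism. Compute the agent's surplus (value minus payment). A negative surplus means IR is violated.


Step 1: Surplus = value - payment = 74 - 11 = 63
Step 2: IR is satisfied (surplus >= 0)

63


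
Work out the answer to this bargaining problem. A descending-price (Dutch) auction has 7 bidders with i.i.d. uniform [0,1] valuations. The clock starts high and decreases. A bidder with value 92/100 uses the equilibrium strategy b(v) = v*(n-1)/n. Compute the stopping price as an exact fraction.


Step 1: Dutch auctions are strategically equivalent to first-price auctions
Step 2: The equilibrium bid is b(v) = v*(n-1)/n
Step 3: b = 23/25 * 6/7
Step 4: b = 138/175

138/175


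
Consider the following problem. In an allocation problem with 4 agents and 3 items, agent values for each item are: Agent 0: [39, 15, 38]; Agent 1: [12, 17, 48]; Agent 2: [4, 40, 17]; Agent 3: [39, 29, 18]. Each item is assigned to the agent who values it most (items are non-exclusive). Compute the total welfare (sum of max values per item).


Step 1: For each item, find the maximum value among all agents.
Step 2: Item 0 -> Agent 0 (value 39)
Step 3: Item 1 -> Agent 2 (value 40)
Step 4: Item 2 -> Agent 1 (value 48)
Step 5: Total welfare = 39 + 40 + 48 = 127

127


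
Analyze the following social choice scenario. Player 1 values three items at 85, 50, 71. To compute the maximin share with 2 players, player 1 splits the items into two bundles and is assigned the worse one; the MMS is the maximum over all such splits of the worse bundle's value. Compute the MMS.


Step 1: Item values = 85, 50, 71
Step 2: Enumerate all 2-bundle partitions and take the smaller bundle:
  Partition 1: {85} vs {50,71} -> bundles 85, 121; min = 85
  Partition 2: {50} vs {85,71} -> bundles 50, 156; min = 50
  Partition 3: {71} vs {85,50} -> bundles 71, 135; min = 71
Step 3: MMS = max(85, 50, 71) = 85

85


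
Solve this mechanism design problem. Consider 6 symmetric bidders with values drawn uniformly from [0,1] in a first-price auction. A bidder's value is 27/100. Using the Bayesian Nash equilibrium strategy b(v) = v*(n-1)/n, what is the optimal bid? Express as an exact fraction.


Step 1: The symmetric BNE bidding function is b(v) = v * (n-1) / n
Step 2: Substitute v = 27/100 and n = 6
Step 3: b = 27/100 * 5/6
Step 4: b = 9/40

9/40


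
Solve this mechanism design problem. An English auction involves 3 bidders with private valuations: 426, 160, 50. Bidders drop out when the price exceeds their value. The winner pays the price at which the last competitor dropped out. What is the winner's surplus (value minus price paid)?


Step 1: Identify the highest value: 426
Step 2: Identify the second-highest value: 160
Step 3: The final price = second-highest value = 160
Step 4: Surplus = 426 - 160 = 266

266


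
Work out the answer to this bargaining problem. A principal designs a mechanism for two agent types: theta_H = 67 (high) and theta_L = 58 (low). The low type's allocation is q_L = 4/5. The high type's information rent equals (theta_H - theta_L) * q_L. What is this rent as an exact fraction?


Step 1: theta_H - theta_L = 67 - 58 = 9
Step 2: Information rent = (theta_H - theta_L) * q_L
Step 3: = 9 * 4/5
Step 4: = 36/5

36/5


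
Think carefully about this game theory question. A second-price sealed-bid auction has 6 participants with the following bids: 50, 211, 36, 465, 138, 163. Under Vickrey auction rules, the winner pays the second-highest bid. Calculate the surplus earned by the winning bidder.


Step 1: Sort bids in descending order: 465, 211, 163, 138, 50, 36
Step 2: The winning bid is the highest: 465
Step 3: The payment equals the second-highest bid: 211
Step 4: Surplus = winner's bid - payment = 465 - 211 = 254

254


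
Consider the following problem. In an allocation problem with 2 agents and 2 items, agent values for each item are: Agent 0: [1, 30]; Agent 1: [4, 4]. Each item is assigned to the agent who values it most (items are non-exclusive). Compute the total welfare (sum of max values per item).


Step 1: For each item, find the maximum value among all agents.
Step 2: Item 0 -> Agent 1 (value 4)
Step 3: Item 1 -> Agent 0 (value 30)
Step 4: Total welfare = 4 + 30 = 34

34


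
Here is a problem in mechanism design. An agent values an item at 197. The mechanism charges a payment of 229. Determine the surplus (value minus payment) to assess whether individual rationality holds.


Step 1: Surplus = value - payment = 197 - 229 = -32
Step 2: IR is violated (surplus < 0)

-32


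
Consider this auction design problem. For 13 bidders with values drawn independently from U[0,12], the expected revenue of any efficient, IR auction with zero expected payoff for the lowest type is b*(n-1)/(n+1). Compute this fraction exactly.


Step 1: By Revenue Equivalence, expected revenue = b*(n-1)/(n+1)
Step 2: Substituting n = 13, b = 12
Step 3: Revenue = 12*(13-1)/(13+1) = 12*12/14
Step 4: Revenue = 144/14 = 72/7

72/7


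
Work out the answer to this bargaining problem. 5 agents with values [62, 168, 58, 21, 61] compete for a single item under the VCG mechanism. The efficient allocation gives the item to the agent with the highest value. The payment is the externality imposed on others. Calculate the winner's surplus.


Step 1: The winner is the agent with the highest value: agent 1 with value 168
Step 2: Values of other agents: [62, 58, 21, 61]
Step 3: VCG payment = max of others' values = 62
Step 4: Surplus = 168 - 62 = 106

106


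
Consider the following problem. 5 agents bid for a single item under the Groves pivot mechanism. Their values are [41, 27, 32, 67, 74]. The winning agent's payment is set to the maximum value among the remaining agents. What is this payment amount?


Step 1: The efficient winner is agent 4 with value 74
Step 2: Other agents' values: [41, 27, 32, 67]
Step 3: Pivot payment = max(others) = 67
Step 4: The winner pays 67

67


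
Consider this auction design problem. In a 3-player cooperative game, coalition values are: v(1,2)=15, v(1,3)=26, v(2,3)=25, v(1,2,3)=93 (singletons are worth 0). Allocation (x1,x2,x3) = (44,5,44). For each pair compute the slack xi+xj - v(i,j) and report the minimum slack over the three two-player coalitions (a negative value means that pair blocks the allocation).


Step 1: Slack for coalition (1,2): x1+x2 - v12 = 49 - 15 = 34
Step 2: Slack for coalition (1,3): x1+x3 - v13 = 88 - 26 = 62
Step 3: Slack for coalition (2,3): x2+x3 - v23 = 49 - 25 = 24
Step 4: Minimum slack = min(34, 62, 24) = 24, attained by (2,3); no pair can gain by deviating, so the allocation is in the core

24


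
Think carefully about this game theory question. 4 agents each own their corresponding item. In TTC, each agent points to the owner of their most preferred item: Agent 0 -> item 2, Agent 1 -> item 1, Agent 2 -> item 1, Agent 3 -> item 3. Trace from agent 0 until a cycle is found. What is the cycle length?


Step 1: Trace the pointer graph from agent 0: 0 -> 2 -> 1 -> 1
Step 2: A cycle is detected when we revisit agent 1
Step 3: The cycle is: 1 -> 1
Step 4: Cycle length = 1

1


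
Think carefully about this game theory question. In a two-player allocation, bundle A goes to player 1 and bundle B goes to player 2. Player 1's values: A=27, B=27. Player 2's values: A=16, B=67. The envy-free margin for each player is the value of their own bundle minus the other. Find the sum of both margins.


Step 1: Player 1's margin = v1(A) - v1(B) = 27 - 27 = 0
Step 2: Player 2's margin = v2(B) - v2(A) = 67 - 16 = 51
Step 3: Total margin = 0 + 51 = 51

51


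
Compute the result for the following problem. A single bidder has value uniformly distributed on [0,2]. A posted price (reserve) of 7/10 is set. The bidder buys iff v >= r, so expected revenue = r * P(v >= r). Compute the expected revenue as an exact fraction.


Step 1: Posted price r = 7/10, value support [0,2]
Step 2: P(v >= r) = (2 - 7/10)/2 = 13/20
Step 3: Expected revenue = r * P(v >= r) = 7/10 * 13/20
Step 4: Revenue = 91/200

91/200


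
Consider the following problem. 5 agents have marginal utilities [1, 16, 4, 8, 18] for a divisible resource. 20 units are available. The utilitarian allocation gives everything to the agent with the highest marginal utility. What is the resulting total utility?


Step 1: The marginal utilities are [1, 16, 4, 8, 18]
Step 2: The highest marginal utility is 18
Step 3: All 20 units go to that agent
Step 4: Total utility = 18 * 20 = 360

360


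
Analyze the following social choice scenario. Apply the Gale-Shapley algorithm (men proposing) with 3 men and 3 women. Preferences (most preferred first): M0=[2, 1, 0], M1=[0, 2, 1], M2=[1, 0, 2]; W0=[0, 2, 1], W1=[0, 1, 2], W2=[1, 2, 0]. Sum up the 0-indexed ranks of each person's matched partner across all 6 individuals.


Step 1: Run Gale-Shapley (men propose, women hold best offer):
  M0 proposes to W2; she accepts
  M1 proposes to W0; she accepts
  M2 proposes to W1; she accepts
Step 2: Final matching: W0-M1, W1-M2, W2-M0
Step 3: 0-indexed ranks (man's rank of his match, then woman's): 0 + 2 + 0 + 2 + 0 + 2
Step 4: Total rank sum = 6

6


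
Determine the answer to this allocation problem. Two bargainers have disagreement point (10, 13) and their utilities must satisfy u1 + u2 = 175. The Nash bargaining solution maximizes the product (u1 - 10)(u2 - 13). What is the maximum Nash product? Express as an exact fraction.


Step 1: The Nash solution splits surplus symmetrically above the disagreement point
Step 2: u1 = (total + d1 - d2)/2 = (175 + 10 - 13)/2 = 86
Step 3: u2 = (total - d1 + d2)/2 = (175 - 10 + 13)/2 = 89
Step 4: Nash product = (86 - 10) * (89 - 13)
Step 5: = 76 * 76 = 5776

5776


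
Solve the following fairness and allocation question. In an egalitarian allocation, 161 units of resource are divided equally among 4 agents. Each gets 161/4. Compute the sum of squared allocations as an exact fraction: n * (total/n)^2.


Step 1: Each agent's share = 161/4
Step 2: Square of each share = (161/4)^2 = 25921/16
Step 3: Sum of squares = 4 * 25921/16 = 25921/4

25921/4


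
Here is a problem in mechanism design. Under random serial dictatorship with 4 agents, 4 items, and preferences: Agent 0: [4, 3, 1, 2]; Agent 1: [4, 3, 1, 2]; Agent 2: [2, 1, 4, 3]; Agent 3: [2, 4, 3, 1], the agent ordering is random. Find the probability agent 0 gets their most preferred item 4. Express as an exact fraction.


Step 1: Agent 0 wants item 4
Step 2: There are 24 possible orderings of agents
Step 3: In 11 orderings, agent 0 gets item 4
Step 4: Probability = 11/24

11/24


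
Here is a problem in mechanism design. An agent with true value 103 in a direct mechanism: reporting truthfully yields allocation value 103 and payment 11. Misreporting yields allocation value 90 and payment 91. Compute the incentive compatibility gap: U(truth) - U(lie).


Step 1: U(truth) = value - payment = 103 - 11 = 92
Step 2: U(lie) = allocation - payment = 90 - 91 = -1
Step 3: IC gap = 92 - (-1) = 93

93


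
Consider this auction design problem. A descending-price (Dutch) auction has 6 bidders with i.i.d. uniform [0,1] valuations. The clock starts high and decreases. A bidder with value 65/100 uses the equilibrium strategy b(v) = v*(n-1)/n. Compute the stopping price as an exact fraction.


Step 1: Dutch auctions are strategically equivalent to first-price auctions
Step 2: The equilibrium bid is b(v) = v*(n-1)/n
Step 3: b = 13/20 * 5/6
Step 4: b = 13/24

13/24


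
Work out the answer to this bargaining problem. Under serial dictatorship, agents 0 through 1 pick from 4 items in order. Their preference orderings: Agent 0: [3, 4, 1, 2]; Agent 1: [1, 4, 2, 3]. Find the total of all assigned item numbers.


Step 1: Agent 0 picks item 3
Step 2: Agent 1 picks item 1
Step 3: Sum = 3 + 1 = 4

4


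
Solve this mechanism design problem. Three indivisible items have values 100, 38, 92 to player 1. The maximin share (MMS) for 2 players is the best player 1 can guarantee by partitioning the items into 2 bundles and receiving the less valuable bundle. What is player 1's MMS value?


Step 1: Item values = 100, 38, 92
Step 2: Enumerate all 2-bundle partitions and take the smaller bundle:
  Partition 1: {100} vs {38,92} -> bundles 100, 130; min = 100
  Partition 2: {38} vs {100,92} -> bundles 38, 192; min = 38
  Partition 3: {92} vs {100,38} -> bundles 92, 138; min = 92
Step 3: MMS = max(100, 38, 92) = 100

100


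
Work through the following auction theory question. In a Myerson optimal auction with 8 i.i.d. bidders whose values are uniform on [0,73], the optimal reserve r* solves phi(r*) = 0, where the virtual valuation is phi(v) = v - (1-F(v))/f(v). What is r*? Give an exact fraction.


Step 1: For U[0,73], F(v) = v/73 and f(v) = 1/73
Step 2: phi(v) = v - (1 - v/73)/(1/73) = v - (73 - v) = 2v - 73
Step 3: Set phi(r*) = 0: 2r* - 73 = 0
Step 4: r* = 73/2 (the number of bidders n = 8 does not enter)

73/2


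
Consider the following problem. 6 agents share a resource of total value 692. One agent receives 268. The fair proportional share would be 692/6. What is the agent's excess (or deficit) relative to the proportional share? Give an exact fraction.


Step 1: Proportional share = 692/6 = 346/3
Step 2: Agent's actual allocation = 268
Step 3: Excess = 268 - 346/3 = 458/3

458/3


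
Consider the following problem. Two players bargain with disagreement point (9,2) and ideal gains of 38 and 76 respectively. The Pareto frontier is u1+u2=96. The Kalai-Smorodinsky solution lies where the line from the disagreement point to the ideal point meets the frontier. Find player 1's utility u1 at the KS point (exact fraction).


Step 1: At the KS point, (u1-d1)/r1 = (u2-d2)/r2 = t and u1+u2 = 96
Step 2: u1 = d1 + r1*t and u2 = d2 + r2*t, so (d1 + r1*t) + (d2 + r2*t) = 96
Step 3: t = (96 - 9 - 2)/(38 + 76) = 85/114
Step 4: u1 = d1 + r1*t = 9 + 38 * 85/114 = 112/3
Step 5: (Check: u2 = d2 + r2*t = 176/3; u1+u2 = 112/3 + 176/3 = 96, on the frontier.)

112/3


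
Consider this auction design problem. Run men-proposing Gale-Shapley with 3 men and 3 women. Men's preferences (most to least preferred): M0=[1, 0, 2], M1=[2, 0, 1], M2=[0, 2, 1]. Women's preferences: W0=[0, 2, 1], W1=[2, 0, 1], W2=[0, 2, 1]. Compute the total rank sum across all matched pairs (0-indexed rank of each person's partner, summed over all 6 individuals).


Step 1: Run Gale-Shapley (men propose, women hold best offer):
  M0 proposes to W1; she accepts
  M1 proposes to W2; she accepts
  M2 proposes to W0; she accepts
Step 2: Final matching: W0-M2, W1-M0, W2-M1
Step 3: 0-indexed ranks (man's rank of his match, then woman's): 0 + 1 + 0 + 1 + 0 + 2
Step 4: Total rank sum = 4

4


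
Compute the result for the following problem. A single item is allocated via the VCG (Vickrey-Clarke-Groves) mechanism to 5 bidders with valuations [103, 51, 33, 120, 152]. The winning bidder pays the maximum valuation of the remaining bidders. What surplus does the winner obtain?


Step 1: The winner is the agent with the highest value: agent 4 with value 152
Step 2: Values of other agents: [103, 51, 33, 120]
Step 3: VCG payment = max of others' values = 120
Step 4: Surplus = 152 - 120 = 32

32


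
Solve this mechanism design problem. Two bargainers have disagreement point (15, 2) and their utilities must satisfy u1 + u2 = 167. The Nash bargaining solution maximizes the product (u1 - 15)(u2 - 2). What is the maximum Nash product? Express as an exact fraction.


Step 1: The Nash solution splits surplus symmetrically above the disagreement point
Step 2: u1 = (total + d1 - d2)/2 = (167 + 15 - 2)/2 = 90
Step 3: u2 = (total - d1 + d2)/2 = (167 - 15 + 2)/2 = 77
Step 4: Nash product = (90 - 15) * (77 - 2)
Step 5: = 75 * 75 = 5625

5625


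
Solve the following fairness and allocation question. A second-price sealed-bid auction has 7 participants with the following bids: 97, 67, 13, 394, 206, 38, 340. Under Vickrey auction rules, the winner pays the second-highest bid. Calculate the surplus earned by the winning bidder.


Step 1: Sort bids in descending order: 394, 340, 206, 97, 67, 38, 13
Step 2: The winning bid is the highest: 394
Step 3: The payment equals the second-highest bid: 340
Step 4: Surplus = winner's bid - payment = 394 - 340 = 54

54


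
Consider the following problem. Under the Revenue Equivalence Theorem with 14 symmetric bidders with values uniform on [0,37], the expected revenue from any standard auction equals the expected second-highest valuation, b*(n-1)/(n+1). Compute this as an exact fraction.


Step 1: By Revenue Equivalence, expected revenue = b*(n-1)/(n+1)
Step 2: Substituting n = 14, b = 37
Step 3: Revenue = 37*(14-1)/(14+1) = 37*13/15
Step 4: Revenue = 481/15

481/15


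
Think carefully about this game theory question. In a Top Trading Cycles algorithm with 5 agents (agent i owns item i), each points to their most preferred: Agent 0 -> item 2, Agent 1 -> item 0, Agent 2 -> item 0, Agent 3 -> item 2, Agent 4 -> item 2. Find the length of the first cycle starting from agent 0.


Step 1: Trace the pointer graph from agent 0: 0 -> 2 -> 0
Step 2: A cycle is detected when we revisit agent 0
Step 3: The cycle is: 0 -> 2 -> 0
Step 4: Cycle length = 2

2


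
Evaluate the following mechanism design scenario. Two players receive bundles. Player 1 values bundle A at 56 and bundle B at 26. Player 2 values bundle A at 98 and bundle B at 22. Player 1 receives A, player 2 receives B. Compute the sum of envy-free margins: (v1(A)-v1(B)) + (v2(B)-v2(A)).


Step 1: Player 1's margin = v1(A) - v1(B) = 56 - 26 = 30
Step 2: Player 2's margin = v2(B) - v2(A) = 22 - 98 = -76
Step 3: Total margin = 30 + -76 = -46

-46


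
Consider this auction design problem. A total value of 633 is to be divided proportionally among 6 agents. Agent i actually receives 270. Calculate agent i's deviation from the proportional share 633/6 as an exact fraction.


Step 1: Proportional share = 633/6 = 211/2
Step 2: Agent's actual allocation = 270
Step 3: Excess = 270 - 211/2 = 329/2

329/2


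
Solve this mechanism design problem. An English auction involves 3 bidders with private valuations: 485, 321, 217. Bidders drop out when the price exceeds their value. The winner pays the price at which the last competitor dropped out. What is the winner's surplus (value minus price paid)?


Step 1: Identify the highest value: 485
Step 2: Identify the second-highest value: 321
Step 3: The final price = second-highest value = 321
Step 4: Surplus = 485 - 321 = 164

164


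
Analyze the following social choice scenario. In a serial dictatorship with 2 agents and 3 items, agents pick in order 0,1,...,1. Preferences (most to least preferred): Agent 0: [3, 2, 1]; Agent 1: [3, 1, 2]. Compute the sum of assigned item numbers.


Step 1: Agent 0 picks item 3
Step 2: Agent 1 picks item 1
Step 3: Sum = 3 + 1 = 4

4


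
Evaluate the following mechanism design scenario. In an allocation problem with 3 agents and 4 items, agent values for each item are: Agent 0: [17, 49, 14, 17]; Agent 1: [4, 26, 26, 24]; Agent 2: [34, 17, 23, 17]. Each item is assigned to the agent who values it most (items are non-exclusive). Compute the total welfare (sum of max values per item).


Step 1: For each item, find the maximum value among all agents.
Step 2: Item 0 -> Agent 2 (value 34)
Step 3: Item 1 -> Agent 0 (value 49)
Step 4: Item 2 -> Agent 1 (value 26)
Step 5: Item 3 -> Agent 1 (value 24)
Step 6: Total welfare = 34 + 49 + 26 + 24 = 133

133


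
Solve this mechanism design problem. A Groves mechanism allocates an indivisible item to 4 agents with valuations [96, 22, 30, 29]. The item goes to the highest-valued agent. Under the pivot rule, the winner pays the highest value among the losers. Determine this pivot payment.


Step 1: The efficient winner is agent 0 with value 96
Step 2: Other agents' values: [22, 30, 29]
Step 3: Pivot payment = max(others) = 30
Step 4: The winner pays 30

30


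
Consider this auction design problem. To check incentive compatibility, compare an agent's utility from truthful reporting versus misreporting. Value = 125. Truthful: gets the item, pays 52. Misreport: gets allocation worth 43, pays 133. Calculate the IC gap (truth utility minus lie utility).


Step 1: U(truth) = value - payment = 125 - 52 = 73
Step 2: U(lie) = allocation - payment = 43 - 133 = -90
Step 3: IC gap = 73 - (-90) = 163

163


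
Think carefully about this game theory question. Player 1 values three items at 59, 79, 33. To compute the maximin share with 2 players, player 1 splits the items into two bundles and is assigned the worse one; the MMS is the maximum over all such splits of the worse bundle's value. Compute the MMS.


Step 1: Item values = 59, 79, 33
Step 2: Enumerate all 2-bundle partitions and take the smaller bundle:
  Partition 1: {59} vs {79,33} -> bundles 59, 112; min = 59
  Partition 2: {79} vs {59,33} -> bundles 79, 92; min = 79
  Partition 3: {33} vs {59,79} -> bundles 33, 138; min = 33
Step 3: MMS = max(59, 79, 33) = 79

79


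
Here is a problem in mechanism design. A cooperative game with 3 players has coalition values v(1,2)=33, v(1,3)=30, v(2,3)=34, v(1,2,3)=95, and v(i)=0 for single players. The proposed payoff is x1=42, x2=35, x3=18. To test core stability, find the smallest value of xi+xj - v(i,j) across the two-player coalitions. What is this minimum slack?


Step 1: Slack for coalition (1,2): x1+x2 - v12 = 77 - 33 = 44
Step 2: Slack for coalition (1,3): x1+x3 - v13 = 60 - 30 = 30
Step 3: Slack for coalition (2,3): x2+x3 - v23 = 53 - 34 = 19
Step 4: Minimum slack = min(44, 30, 19) = 19, attained by (2,3); no pair can gain by deviating, so the allocation is in the core

19


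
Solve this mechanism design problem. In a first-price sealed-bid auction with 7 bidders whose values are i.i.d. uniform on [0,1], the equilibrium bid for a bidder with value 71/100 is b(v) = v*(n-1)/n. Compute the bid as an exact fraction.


Step 1: The symmetric BNE bidding function is b(v) = v * (n-1) / n
Step 2: Substitute v = 71/100 and n = 7
Step 3: b = 71/100 * 6/7
Step 4: b = 213/350

213/350


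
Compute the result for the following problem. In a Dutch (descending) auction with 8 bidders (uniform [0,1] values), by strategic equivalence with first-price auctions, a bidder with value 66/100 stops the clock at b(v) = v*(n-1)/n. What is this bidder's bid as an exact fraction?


Step 1: Dutch auctions are strategically equivalent to first-price auctions
Step 2: The equilibrium bid is b(v) = v*(n-1)/n
Step 3: b = 33/50 * 7/8
Step 4: b = 231/400

231/400


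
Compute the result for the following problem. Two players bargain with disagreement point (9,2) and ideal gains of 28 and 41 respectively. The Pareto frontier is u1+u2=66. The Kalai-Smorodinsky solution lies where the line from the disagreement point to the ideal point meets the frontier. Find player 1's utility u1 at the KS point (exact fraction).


Step 1: At the KS point, (u1-d1)/r1 = (u2-d2)/r2 = t and u1+u2 = 66
Step 2: u1 = d1 + r1*t and u2 = d2 + r2*t, so (d1 + r1*t) + (d2 + r2*t) = 66
Step 3: t = (66 - 9 - 2)/(28 + 41) = 55/69
Step 4: u1 = d1 + r1*t = 9 + 28 * 55/69 = 2161/69
Step 5: (Check: u2 = d2 + r2*t = 2393/69; u1+u2 = 2161/69 + 2393/69 = 66, on the frontier.)

2161/69


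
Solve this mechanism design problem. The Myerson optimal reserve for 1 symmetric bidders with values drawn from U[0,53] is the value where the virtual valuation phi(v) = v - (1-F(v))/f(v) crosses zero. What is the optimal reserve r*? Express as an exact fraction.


Step 1: For U[0,53], F(v) = v/53 and f(v) = 1/53
Step 2: phi(v) = v - (1 - v/53)/(1/53) = v - (53 - v) = 2v - 53
Step 3: Set phi(r*) = 0: 2r* - 53 = 0
Step 4: r* = 53/2 (the number of bidders n = 1 does not enter)

53/2


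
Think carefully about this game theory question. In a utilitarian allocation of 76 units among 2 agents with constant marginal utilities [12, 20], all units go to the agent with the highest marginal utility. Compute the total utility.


Step 1: The marginal utilities are [12, 20]
Step 2: The highest marginal utility is 20
Step 3: All 76 units go to that agent
Step 4: Total utility = 20 * 76 = 1520

1520
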